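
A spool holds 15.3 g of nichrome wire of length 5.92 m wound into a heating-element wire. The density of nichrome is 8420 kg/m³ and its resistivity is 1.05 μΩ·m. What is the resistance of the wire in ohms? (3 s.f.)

20.3 Ω

ρ = 1.05 μΩ·m = 1.05×10^-6 Ω·m
A = m/(density·L) = 0.0153/(8420×5.92) = 3.0694e-07 m²
R = ρL/A = (1.05×10^-6)(5.92)/(3.0694e-07) = 20.3 Ω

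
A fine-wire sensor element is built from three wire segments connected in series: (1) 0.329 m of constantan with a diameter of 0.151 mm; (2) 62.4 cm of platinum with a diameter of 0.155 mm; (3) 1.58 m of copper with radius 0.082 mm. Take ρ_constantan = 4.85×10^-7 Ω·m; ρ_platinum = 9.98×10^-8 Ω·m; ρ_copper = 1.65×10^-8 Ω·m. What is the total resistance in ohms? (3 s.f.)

13.4 Ω

Seg 1: A = π(d/2)² = π(7.5500e-05 m)² = 1.791e-08 m²
R_1 = (4.85×10^-7)(0.329)/(1.791e-08) = 8.91 Ω
Seg 2: A = π(d/2)² = π(7.7500e-05 m)² = 1.887e-08 m²
R_2 = (9.98×10^-8)(0.624)/(1.887e-08) = 3.3 Ω
Seg 3: A = πr² = π(8.2000e-05 m)² = 2.112e-08 m²
R_3 = (1.65×10^-8)(1.58)/(2.112e-08) = 1.234 Ω
R_total = R_1 + R_2 + R_3 = 13.4 Ω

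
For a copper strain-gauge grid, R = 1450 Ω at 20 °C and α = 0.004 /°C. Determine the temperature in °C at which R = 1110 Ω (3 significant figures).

-38.6 °C

R = R₀(1 + α(T − T₀)) ⇒ T = T₀ + (R/R₀ − 1)/α
T = 20 + (1110/1450 − 1)/0.004 = 20 + (-0.2345)/0.004 = -38.6 °C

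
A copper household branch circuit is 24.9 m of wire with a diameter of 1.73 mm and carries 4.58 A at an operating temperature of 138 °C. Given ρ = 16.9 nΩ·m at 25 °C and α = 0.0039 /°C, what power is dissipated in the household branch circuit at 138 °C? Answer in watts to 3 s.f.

5.41 W

ρ = 16.9 nΩ·m = 1.69×10^-8 Ω·m
A = π(d/2)² = π(8.6500e-04 m)² = 2.351e-06 m²
R₍25₎ = ρL/A = (1.69×10^-8)(24.9)/(2.351e-06) = 0.179 Ω
R₍138₎ = R₍25₎(1 + αΔT) = 0.179 × (1 + 0.0039×113) = 0.2579 Ω
P = I²R = (4.58)² × 0.2579 = 5.41 W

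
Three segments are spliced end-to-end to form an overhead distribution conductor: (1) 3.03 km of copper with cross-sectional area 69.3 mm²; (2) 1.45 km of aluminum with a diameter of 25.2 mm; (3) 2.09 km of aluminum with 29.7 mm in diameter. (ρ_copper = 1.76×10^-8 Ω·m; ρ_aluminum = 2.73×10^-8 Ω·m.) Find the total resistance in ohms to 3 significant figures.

0.931 Ω

Seg 1: A = 69.3 mm² = 6.930e-05 m²
R_1 = (1.76×10^-8)(3030)/(6.930e-05) = 0.7695 Ω
Seg 2: A = π(d/2)² = π(1.2600e-02 m)² = 4.988e-04 m²
R_2 = (2.73×10^-8)(1450)/(4.988e-04) = 0.07937 Ω
Seg 3: A = π(d/2)² = π(1.4850e-02 m)² = 6.928e-04 m²
R_3 = (2.73×10^-8)(2090)/(6.928e-04) = 0.08236 Ω
R_total = R_1 + R_2 + R_3 = 0.931 Ω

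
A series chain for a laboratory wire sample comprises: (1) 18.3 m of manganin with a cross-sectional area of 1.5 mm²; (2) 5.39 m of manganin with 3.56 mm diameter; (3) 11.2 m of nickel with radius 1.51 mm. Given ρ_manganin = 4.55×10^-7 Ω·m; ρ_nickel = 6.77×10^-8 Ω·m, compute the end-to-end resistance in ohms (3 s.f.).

5.90 Ω

Seg 1: A = 1.5 mm² = 1.500e-06 m²
R_1 = (4.55×10^-7)(18.3)/(1.500e-06) = 5.551 Ω
Seg 2: A = π(d/2)² = π(1.7800e-03 m)² = 9.954e-06 m²
R_2 = (4.55×10^-7)(5.39)/(9.954e-06) = 0.2464 Ω
Seg 3: A = πr² = π(1.5100e-03 m)² = 7.163e-06 m²
R_3 = (6.77×10^-8)(11.2)/(7.163e-06) = 0.1059 Ω
R_total = R_1 + R_2 + R_3 = 5.90 Ω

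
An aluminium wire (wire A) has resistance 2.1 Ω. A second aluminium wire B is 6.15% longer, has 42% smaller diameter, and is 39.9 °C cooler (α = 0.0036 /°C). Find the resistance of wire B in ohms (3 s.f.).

R ∝ ρL/d² with ρ ∝ (1+αΔT), so R_B/R_A = (1 + 6.15/100) × (1 − 42/100)⁻² × (1 − 0.0036×39.9)
= 1.062 × 2.973 × 0.8564 = 2.702
R_B = 2.702 × 2.1 = 5.67 Ω

5.67 Ω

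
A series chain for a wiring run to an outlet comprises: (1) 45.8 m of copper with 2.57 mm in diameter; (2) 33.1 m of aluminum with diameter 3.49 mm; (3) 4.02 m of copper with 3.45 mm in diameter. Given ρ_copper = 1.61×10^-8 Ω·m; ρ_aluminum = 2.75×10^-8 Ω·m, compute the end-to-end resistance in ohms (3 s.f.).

0.244 Ω

Seg 1: A = π(d/2)² = π(1.2850e-03 m)² = 5.187e-06 m²
R_1 = (1.61×10^-8)(45.8)/(5.187e-06) = 0.1421 Ω
Seg 2: A = π(d/2)² = π(1.7450e-03 m)² = 9.566e-06 m²
R_2 = (2.75×10^-8)(33.1)/(9.566e-06) = 0.09515 Ω
Seg 3: A = π(d/2)² = π(1.7250e-03 m)² = 9.348e-06 m²
R_3 = (1.61×10^-8)(4.02)/(9.348e-06) = 0.006923 Ω
R_total = R_1 + R_2 + R_3 = 0.244 Ω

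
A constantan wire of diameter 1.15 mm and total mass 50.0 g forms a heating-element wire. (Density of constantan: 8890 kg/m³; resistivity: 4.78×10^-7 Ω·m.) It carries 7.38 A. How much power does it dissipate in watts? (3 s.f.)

136 W

A = π(d/2)² = π(5.7500e-04 m)² = 1.0387e-06 m²
L = m/(density·A) = 0.05/(8890×1.0387e-06) = 5.415 m
R = ρL/A = (4.78×10^-7)(5.415)/(1.0387e-06) = 2.492 Ω
P = I²R = (7.38)² × 2.492 = 136 W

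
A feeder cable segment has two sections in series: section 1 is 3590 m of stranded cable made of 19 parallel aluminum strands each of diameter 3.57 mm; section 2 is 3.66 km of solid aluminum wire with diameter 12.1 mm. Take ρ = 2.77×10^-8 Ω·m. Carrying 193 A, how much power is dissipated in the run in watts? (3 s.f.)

Section 1: A_strand = π(1.7850e-03)² = 1.001e-05 m²; R₁ = ρL/(N·A_s) = (2.77×10^-8)(3590)/(19×1.001e-05) = 0.5229 Ω
Section 2: A = π(d/2)² = π(6.0500e-03 m)² = 1.150e-04 m²
R₂ = (2.77×10^-8)(3660)/(1.150e-04) = 0.8817 Ω
R = R₁ + R₂ = 1.405 Ω
P = I²R = (193)² × 1.405 = 52300 W

52300 W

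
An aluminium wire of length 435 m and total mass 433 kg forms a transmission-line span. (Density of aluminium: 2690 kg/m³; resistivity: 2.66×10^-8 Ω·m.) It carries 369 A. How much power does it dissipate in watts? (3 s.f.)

A = m/(density·L) = 433/(2690×435) = 3.7004e-04 m²
R = ρL/A = (2.66×10^-8)(435)/(3.7004e-04) = 0.03127 Ω
P = I²R = (369)² × 0.03127 = 4260 W

4260 W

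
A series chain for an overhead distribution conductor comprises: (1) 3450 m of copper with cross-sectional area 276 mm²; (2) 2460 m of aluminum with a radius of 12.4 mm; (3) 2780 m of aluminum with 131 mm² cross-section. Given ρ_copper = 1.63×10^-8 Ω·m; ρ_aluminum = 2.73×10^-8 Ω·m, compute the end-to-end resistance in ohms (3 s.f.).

Seg 1: A = 276 mm² = 2.760e-04 m²
R_1 = (1.63×10^-8)(3450)/(2.760e-04) = 0.2038 Ω
Seg 2: A = πr² = π(1.2400e-02 m)² = 4.831e-04 m²
R_2 = (2.73×10^-8)(2460)/(4.831e-04) = 0.139 Ω
Seg 3: A = 131 mm² = 1.310e-04 m²
R_3 = (2.73×10^-8)(2780)/(1.310e-04) = 0.5793 Ω
R_total = R_1 + R_2 + R_3 = 0.922 Ω

0.922 Ω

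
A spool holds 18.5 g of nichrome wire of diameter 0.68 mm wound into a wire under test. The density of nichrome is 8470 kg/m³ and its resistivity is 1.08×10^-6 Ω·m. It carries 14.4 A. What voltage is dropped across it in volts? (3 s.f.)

258 V

A = π(d/2)² = π(3.4000e-04 m)² = 3.6317e-07 m²
L = m/(density·A) = 0.0185/(8470×3.6317e-07) = 6.014 m
R = ρL/A = (1.08×10^-6)(6.014)/(3.6317e-07) = 17.89 Ω
V = IR = 14.4 × 17.89 = 258 V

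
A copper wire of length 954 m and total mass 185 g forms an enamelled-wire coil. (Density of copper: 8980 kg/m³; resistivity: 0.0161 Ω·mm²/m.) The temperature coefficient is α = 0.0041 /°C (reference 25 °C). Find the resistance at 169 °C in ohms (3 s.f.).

ρ = 0.0161 Ω·mm²/m = 1.61×10^-8 Ω·m
A = m/(density·L) = 0.185/(8980×954) = 2.1595e-08 m²
R = ρL/A = (1.61×10^-8)(954)/(2.1595e-08) = 711.3 Ω
R(169 °C) = 711.3 × (1 + 0.0041×144) = 1130 Ω

1130 Ω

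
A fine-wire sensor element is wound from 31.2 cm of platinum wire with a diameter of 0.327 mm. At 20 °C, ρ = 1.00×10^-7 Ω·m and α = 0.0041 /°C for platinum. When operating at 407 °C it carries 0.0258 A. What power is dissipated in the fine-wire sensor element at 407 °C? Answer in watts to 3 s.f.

6.40×10^-4 W

A = π(d/2)² = π(1.6350e-04 m)² = 8.398e-08 m²
R₍20₎ = ρL/A = (1.00×10^-7)(0.312)/(8.398e-08) = 0.3715 Ω
R₍407₎ = R₍20₎(1 + αΔT) = 0.3715 × (1 + 0.0041×387) = 0.961 Ω
P = I²R = (0.0258)² × 0.961 = 6.40×10^-4 W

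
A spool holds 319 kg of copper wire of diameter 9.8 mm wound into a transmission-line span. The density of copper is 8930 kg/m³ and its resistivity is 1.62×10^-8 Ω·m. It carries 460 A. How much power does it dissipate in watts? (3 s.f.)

21500 W

A = π(d/2)² = π(4.9000e-03 m)² = 7.5430e-05 m²
L = m/(density·A) = 319/(8930×7.5430e-05) = 473.6 m
R = ρL/A = (1.62×10^-8)(473.6)/(7.5430e-05) = 0.1017 Ω
P = I²R = (460)² × 0.1017 = 21500 W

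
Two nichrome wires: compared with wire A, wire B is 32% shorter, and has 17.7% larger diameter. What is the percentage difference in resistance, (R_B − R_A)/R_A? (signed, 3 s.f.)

R ∝ L/d², so R_B/R_A = (1 − 32/100) × (1 + 17.7/100)⁻²
= 0.68 × 0.7218 = 0.4909
(R_B − R_A)/R_A = 0.4909 − 1 = -50.9%

-50.9%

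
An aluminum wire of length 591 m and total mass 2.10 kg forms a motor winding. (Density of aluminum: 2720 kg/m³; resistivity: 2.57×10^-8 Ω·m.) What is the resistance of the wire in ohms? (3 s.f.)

A = m/(density·L) = 2.1/(2720×591) = 1.3064e-06 m²
R = ρL/A = (2.57×10^-8)(591)/(1.3064e-06) = 11.6 Ω

11.6 Ω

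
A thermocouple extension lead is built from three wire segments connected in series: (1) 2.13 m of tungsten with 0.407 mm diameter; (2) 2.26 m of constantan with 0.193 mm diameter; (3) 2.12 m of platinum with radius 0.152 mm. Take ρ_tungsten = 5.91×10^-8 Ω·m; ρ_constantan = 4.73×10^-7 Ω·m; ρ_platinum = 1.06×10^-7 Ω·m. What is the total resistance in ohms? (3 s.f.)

40.6 Ω

Seg 1: A = π(d/2)² = π(2.0350e-04 m)² = 1.301e-07 m²
R_1 = (5.91×10^-8)(2.13)/(1.301e-07) = 0.9676 Ω
Seg 2: A = π(d/2)² = π(9.6500e-05 m)² = 2.926e-08 m²
R_2 = (4.73×10^-7)(2.26)/(2.926e-08) = 36.54 Ω
Seg 3: A = πr² = π(1.5200e-04 m)² = 7.258e-08 m²
R_3 = (1.06×10^-7)(2.12)/(7.258e-08) = 3.096 Ω
R_total = R_1 + R_2 + R_3 = 40.6 Ω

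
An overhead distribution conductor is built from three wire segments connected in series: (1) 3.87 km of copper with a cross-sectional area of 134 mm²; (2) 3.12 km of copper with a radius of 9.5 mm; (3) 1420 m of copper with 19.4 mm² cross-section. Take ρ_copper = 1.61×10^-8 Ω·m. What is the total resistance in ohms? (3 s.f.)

1.82 Ω

Seg 1: A = 134 mm² = 1.340e-04 m²
R_1 = (1.61×10^-8)(3870)/(1.340e-04) = 0.465 Ω
Seg 2: A = πr² = π(9.5000e-03 m)² = 2.835e-04 m²
R_2 = (1.61×10^-8)(3120)/(2.835e-04) = 0.1772 Ω
Seg 3: A = 19.4 mm² = 1.940e-05 m²
R_3 = (1.61×10^-8)(1420)/(1.940e-05) = 1.178 Ω
R_total = R_1 + R_2 + R_3 = 1.82 Ω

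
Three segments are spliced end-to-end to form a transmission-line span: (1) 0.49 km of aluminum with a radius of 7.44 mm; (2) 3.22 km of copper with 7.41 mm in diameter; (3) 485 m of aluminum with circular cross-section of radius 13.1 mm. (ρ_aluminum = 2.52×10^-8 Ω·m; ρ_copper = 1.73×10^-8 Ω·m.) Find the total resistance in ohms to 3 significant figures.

1.39 Ω

Seg 1: A = πr² = π(7.4400e-03 m)² = 1.739e-04 m²
R_1 = (2.52×10^-8)(490)/(1.739e-04) = 0.07101 Ω
Seg 2: A = π(d/2)² = π(3.7050e-03 m)² = 4.312e-05 m²
R_2 = (1.73×10^-8)(3220)/(4.312e-05) = 1.292 Ω
Seg 3: A = πr² = π(1.3100e-02 m)² = 5.391e-04 m²
R_3 = (2.52×10^-8)(485)/(5.391e-04) = 0.02267 Ω
R_total = R_1 + R_2 + R_3 = 1.39 Ω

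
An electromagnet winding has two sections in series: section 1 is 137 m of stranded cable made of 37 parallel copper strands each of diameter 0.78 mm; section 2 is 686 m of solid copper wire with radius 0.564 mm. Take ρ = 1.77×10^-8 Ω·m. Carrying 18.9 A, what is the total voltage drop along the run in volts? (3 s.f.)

Section 1: A_strand = π(3.9000e-04)² = 4.778e-07 m²; R₁ = ρL/(N·A_s) = (1.77×10^-8)(137)/(37×4.778e-07) = 0.1372 Ω
Section 2: A = πr² = π(5.6400e-04 m)² = 9.993e-07 m²
R₂ = (1.77×10^-8)(686)/(9.993e-07) = 12.15 Ω
R = R₁ + R₂ = 12.29 Ω
V = IR = 18.9 × 12.29 = 232 V

232 V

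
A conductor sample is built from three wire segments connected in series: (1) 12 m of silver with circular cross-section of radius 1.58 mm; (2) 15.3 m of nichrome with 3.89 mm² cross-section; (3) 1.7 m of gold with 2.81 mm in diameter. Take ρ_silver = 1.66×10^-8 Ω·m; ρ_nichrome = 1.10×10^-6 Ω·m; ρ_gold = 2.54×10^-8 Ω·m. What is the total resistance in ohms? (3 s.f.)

Seg 1: A = πr² = π(1.5800e-03 m)² = 7.843e-06 m²
R_1 = (1.66×10^-8)(12)/(7.843e-06) = 0.0254 Ω
Seg 2: A = 3.89 mm² = 3.890e-06 m²
R_2 = (1.10×10^-6)(15.3)/(3.890e-06) = 4.326 Ω
Seg 3: A = π(d/2)² = π(1.4050e-03 m)² = 6.202e-06 m²
R_3 = (2.54×10^-8)(1.7)/(6.202e-06) = 0.006963 Ω
R_total = R_1 + R_2 + R_3 = 4.36 Ω

4.36 Ω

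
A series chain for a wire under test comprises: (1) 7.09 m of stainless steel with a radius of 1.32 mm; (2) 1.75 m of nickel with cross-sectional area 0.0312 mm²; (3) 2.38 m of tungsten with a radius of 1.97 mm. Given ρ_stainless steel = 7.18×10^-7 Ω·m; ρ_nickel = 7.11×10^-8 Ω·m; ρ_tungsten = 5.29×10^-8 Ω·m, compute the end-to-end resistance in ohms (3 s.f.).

Seg 1: A = πr² = π(1.3200e-03 m)² = 5.474e-06 m²
R_1 = (7.18×10^-7)(7.09)/(5.474e-06) = 0.93 Ω
Seg 2: A = 0.0312 mm² = 3.120e-08 m²
R_2 = (7.11×10^-8)(1.75)/(3.120e-08) = 3.988 Ω
Seg 3: A = πr² = π(1.9700e-03 m)² = 1.219e-05 m²
R_3 = (5.29×10^-8)(2.38)/(1.219e-05) = 0.01033 Ω
R_total = R_1 + R_2 + R_3 = 4.93 Ω

4.93 Ω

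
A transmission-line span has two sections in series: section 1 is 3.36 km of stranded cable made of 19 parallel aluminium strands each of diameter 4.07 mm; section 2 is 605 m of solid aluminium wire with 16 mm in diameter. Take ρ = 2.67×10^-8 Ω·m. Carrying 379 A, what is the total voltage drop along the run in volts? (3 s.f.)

168 V

Section 1: A_strand = π(2.0350e-03)² = 1.301e-05 m²; R₁ = ρL/(N·A_s) = (2.67×10^-8)(3360)/(19×1.301e-05) = 0.3629 Ω
Section 2: A = π(d/2)² = π(8.0000e-03 m)² = 2.011e-04 m²
R₂ = (2.67×10^-8)(605)/(2.011e-04) = 0.08034 Ω
R = R₁ + R₂ = 0.4433 Ω
V = IR = 379 × 0.4433 = 168 V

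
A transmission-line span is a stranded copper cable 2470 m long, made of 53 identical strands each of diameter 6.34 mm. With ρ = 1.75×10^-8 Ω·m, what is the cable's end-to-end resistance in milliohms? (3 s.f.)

25.8 mΩ

A_strand = π(3.1700e-03 m)² = 3.157e-05 m²
R_strand = ρL/A = (1.75×10^-8)(2470)/(3.157e-05) = 1.369 Ω
R_total = R_strand/N = 1.369/53 = 25.8 mΩ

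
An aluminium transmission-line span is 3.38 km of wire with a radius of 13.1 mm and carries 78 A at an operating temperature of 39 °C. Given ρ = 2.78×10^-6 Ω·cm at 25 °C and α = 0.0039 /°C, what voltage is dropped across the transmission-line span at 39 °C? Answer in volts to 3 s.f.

14.3 V

ρ = 2.78×10^-6 Ω·cm = 2.78×10^-8 Ω·m
A = πr² = π(1.3100e-02 m)² = 5.391e-04 m²
R₍25₎ = ρL/A = (2.78×10^-8)(3380)/(5.391e-04) = 0.1743 Ω
R₍39₎ = R₍25₎(1 + αΔT) = 0.1743 × (1 + 0.0039×14) = 0.1838 Ω
V = IR = 78 × 0.1838 = 14.3 V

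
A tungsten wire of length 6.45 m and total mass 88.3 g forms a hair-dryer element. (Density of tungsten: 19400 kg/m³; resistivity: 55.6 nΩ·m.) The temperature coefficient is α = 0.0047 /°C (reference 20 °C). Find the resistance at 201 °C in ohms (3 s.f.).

ρ = 55.6 nΩ·m = 5.56×10^-8 Ω·m
A = m/(density·L) = 0.0883/(19400×6.45) = 7.0567e-07 m²
R = ρL/A = (5.56×10^-8)(6.45)/(7.0567e-07) = 0.5082 Ω
R(201 °C) = 0.5082 × (1 + 0.0047×181) = 0.941 Ω

0.941 Ω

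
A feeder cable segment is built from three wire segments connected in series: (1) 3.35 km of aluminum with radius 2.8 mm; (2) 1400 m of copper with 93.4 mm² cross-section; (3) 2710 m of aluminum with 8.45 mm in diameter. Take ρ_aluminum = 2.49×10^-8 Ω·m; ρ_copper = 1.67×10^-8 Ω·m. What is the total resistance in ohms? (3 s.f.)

4.84 Ω

Seg 1: A = πr² = π(2.8000e-03 m)² = 2.463e-05 m²
R_1 = (2.49×10^-8)(3350)/(2.463e-05) = 3.387 Ω
Seg 2: A = 93.4 mm² = 9.340e-05 m²
R_2 = (1.67×10^-8)(1400)/(9.340e-05) = 0.2503 Ω
Seg 3: A = π(d/2)² = π(4.2250e-03 m)² = 5.608e-05 m²
R_3 = (2.49×10^-8)(2710)/(5.608e-05) = 1.203 Ω
R_total = R_1 + R_2 + R_3 = 4.84 Ω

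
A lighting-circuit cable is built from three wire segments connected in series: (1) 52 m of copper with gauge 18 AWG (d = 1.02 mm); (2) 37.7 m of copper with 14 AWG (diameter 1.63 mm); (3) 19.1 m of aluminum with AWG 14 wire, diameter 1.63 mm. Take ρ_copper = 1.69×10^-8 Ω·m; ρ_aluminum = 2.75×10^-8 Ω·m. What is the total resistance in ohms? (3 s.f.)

1.63 Ω

Seg 1: A = π(1.02/2 mm)² = π(5.1000e-04 m)² = 8.171e-07 m²
R_1 = (1.69×10^-8)(52)/(8.171e-07) = 1.075 Ω
Seg 2: A = π(1.63/2 mm)² = π(8.1500e-04 m)² = 2.087e-06 m²
R_2 = (1.69×10^-8)(37.7)/(2.087e-06) = 0.3053 Ω
Seg 3: A = π(1.63/2 mm)² = π(8.1500e-04 m)² = 2.087e-06 m²
R_3 = (2.75×10^-8)(19.1)/(2.087e-06) = 0.2517 Ω
R_total = R_1 + R_2 + R_3 = 1.63 Ω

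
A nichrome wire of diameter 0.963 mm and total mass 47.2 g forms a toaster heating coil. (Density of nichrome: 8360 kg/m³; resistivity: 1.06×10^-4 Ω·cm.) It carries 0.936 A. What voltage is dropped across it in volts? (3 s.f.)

10.6 V

ρ = 1.06×10^-4 Ω·cm = 1.06×10^-6 Ω·m
A = π(d/2)² = π(4.8150e-04 m)² = 7.2835e-07 m²
L = m/(density·A) = 0.0472/(8360×7.2835e-07) = 7.752 m
R = ρL/A = (1.06×10^-6)(7.752)/(7.2835e-07) = 11.28 Ω
V = IR = 0.936 × 11.28 = 10.6 V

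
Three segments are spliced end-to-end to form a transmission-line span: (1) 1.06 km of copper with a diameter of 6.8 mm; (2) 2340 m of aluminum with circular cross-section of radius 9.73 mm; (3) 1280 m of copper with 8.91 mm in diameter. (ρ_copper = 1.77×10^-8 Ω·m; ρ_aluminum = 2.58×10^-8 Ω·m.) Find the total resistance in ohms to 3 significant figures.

1.08 Ω

Seg 1: A = π(d/2)² = π(3.4000e-03 m)² = 3.632e-05 m²
R_1 = (1.77×10^-8)(1060)/(3.632e-05) = 0.5166 Ω
Seg 2: A = πr² = π(9.7300e-03 m)² = 2.974e-04 m²
R_2 = (2.58×10^-8)(2340)/(2.974e-04) = 0.203 Ω
Seg 3: A = π(d/2)² = π(4.4550e-03 m)² = 6.235e-05 m²
R_3 = (1.77×10^-8)(1280)/(6.235e-05) = 0.3634 Ω
R_total = R_1 + R_2 + R_3 = 1.08 Ω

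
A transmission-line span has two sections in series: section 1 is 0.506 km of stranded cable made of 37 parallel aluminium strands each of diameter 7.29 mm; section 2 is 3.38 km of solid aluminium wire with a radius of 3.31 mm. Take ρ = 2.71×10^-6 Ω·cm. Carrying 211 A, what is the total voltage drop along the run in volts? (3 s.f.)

563 V

ρ = 2.71×10^-6 Ω·cm = 2.71×10^-8 Ω·m
Section 1: A_strand = π(3.6450e-03)² = 4.174e-05 m²; R₁ = ρL/(N·A_s) = (2.71×10^-8)(506)/(37×4.174e-05) = 0.008879 Ω
Section 2: A = πr² = π(3.3100e-03 m)² = 3.442e-05 m²
R₂ = (2.71×10^-8)(3380)/(3.442e-05) = 2.661 Ω
R = R₁ + R₂ = 2.67 Ω
V = IR = 211 × 2.67 = 563 V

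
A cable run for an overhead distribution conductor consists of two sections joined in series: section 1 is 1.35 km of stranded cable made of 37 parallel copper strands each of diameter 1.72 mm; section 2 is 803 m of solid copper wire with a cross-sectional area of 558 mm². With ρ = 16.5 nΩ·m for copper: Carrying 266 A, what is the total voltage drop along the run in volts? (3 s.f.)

75.2 V

ρ = 16.5 nΩ·m = 1.65×10^-8 Ω·m
Section 1: A_strand = π(8.6000e-04)² = 2.324e-06 m²; R₁ = ρL/(N·A_s) = (1.65×10^-8)(1350)/(37×2.324e-06) = 0.2591 Ω
Section 2: A = 558 mm² = 5.580e-04 m²
R₂ = (1.65×10^-8)(803)/(5.580e-04) = 0.02374 Ω
R = R₁ + R₂ = 0.2828 Ω
V = IR = 266 × 0.2828 = 75.2 V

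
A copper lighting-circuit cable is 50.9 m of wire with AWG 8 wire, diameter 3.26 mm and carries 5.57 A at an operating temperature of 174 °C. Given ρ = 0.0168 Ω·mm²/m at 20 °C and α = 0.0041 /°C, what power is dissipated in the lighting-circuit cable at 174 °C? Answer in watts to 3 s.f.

ρ = 0.0168 Ω·mm²/m = 1.68×10^-8 Ω·m
A = π(3.26/2 mm)² = π(1.6300e-03 m)² = 8.347e-06 m²
R₍20₎ = ρL/A = (1.68×10^-8)(50.9)/(8.347e-06) = 0.1024 Ω
R₍174₎ = R₍20₎(1 + αΔT) = 0.1024 × (1 + 0.0041×154) = 0.1671 Ω
P = I²R = (5.57)² × 0.1671 = 5.19 W

5.19 W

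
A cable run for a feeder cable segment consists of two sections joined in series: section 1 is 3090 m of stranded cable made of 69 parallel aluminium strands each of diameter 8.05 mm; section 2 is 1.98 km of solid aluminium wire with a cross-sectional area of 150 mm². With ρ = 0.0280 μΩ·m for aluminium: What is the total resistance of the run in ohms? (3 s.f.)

0.394 Ω

ρ = 0.0280 μΩ·m = 2.80×10^-8 Ω·m
Section 1: A_strand = π(4.0250e-03)² = 5.090e-05 m²; R₁ = ρL/(N·A_s) = (2.80×10^-8)(3090)/(69×5.090e-05) = 0.02464 Ω
Section 2: A = 150 mm² = 1.500e-04 m²
R₂ = (2.80×10^-8)(1980)/(1.500e-04) = 0.3696 Ω
R = R₁ + R₂ = 0.394 Ω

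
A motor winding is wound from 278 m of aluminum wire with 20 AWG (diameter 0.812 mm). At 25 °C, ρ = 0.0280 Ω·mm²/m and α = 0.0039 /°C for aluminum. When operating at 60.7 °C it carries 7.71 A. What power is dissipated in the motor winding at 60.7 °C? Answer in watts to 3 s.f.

1020 W

ρ = 0.0280 Ω·mm²/m = 2.80×10^-8 Ω·m
A = π(0.812/2 mm)² = π(4.0600e-04 m)² = 5.178e-07 m²
R₍25₎ = ρL/A = (2.80×10^-8)(278)/(5.178e-07) = 15.03 Ω
R₍60.7₎ = R₍25₎(1 + αΔT) = 15.03 × (1 + 0.0039×35.7) = 17.12 Ω
P = I²R = (7.71)² × 17.12 = 1020 W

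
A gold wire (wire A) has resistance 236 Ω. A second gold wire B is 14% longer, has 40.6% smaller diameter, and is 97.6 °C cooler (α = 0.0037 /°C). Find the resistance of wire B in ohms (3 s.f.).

487 Ω

R ∝ ρL/d² with ρ ∝ (1+αΔT), so R_B/R_A = (1 + 14/100) × (1 − 40.6/100)⁻² × (1 − 0.0037×97.6)
= 1.14 × 2.834 × 0.6389 = 2.064
R_B = 2.064 × 236 = 487 Ω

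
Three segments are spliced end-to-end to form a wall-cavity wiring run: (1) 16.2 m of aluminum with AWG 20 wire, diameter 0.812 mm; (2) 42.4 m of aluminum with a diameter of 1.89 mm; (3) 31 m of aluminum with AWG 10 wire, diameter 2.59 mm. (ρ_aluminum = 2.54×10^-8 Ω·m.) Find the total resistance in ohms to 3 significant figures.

1.33 Ω

Seg 1: A = π(0.812/2 mm)² = π(4.0600e-04 m)² = 5.178e-07 m²
R_1 = (2.54×10^-8)(16.2)/(5.178e-07) = 0.7946 Ω
Seg 2: A = π(d/2)² = π(9.4500e-04 m)² = 2.806e-06 m²
R_2 = (2.54×10^-8)(42.4)/(2.806e-06) = 0.3839 Ω
Seg 3: A = π(2.59/2 mm)² = π(1.2950e-03 m)² = 5.269e-06 m²
R_3 = (2.54×10^-8)(31)/(5.269e-06) = 0.1495 Ω
R_total = R_1 + R_2 + R_3 = 1.33 Ω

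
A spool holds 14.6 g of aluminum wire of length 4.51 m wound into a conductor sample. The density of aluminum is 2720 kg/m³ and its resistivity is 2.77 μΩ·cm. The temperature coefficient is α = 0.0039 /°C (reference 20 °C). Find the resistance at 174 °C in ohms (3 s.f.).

ρ = 2.77 μΩ·cm = 2.77×10^-8 Ω·m
A = m/(density·L) = 0.0146/(2720×4.51) = 1.1902e-06 m²
R = ρL/A = (2.77×10^-8)(4.51)/(1.1902e-06) = 0.105 Ω
R(174 °C) = 0.105 × (1 + 0.0039×154) = 0.168 Ω

0.168 Ω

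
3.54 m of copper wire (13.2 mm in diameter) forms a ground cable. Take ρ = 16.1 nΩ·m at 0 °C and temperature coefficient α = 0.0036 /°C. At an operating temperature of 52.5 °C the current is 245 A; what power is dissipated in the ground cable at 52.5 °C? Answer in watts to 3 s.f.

29.7 W

ρ = 16.1 nΩ·m = 1.61×10^-8 Ω·m
A = π(d/2)² = π(6.6000e-03 m)² = 1.368e-04 m²
R₍0₎ = ρL/A = (1.61×10^-8)(3.54)/(1.368e-04) = 4.165×10^-4 Ω
R₍52.5₎ = R₍0₎(1 + αΔT) = 4.165×10^-4 × (1 + 0.0036×52.5) = 4.952×10^-4 Ω
P = I²R = (245)² × 4.952×10^-4 = 29.7 W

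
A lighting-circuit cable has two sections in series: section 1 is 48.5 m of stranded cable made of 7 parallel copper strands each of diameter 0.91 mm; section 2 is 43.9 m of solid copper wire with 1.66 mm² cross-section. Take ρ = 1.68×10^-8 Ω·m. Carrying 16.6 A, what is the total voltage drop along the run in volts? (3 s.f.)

10.3 V

Section 1: A_strand = π(4.5500e-04)² = 6.504e-07 m²; R₁ = ρL/(N·A_s) = (1.68×10^-8)(48.5)/(7×6.504e-07) = 0.179 Ω
Section 2: A = 1.66 mm² = 1.660e-06 m²
R₂ = (1.68×10^-8)(43.9)/(1.660e-06) = 0.4443 Ω
R = R₁ + R₂ = 0.6233 Ω
V = IR = 16.6 × 0.6233 = 10.3 V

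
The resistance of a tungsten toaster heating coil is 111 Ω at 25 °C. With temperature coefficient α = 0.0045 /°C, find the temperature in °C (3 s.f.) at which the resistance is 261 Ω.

325 °C

R = R₀(1 + α(T − T₀)) ⇒ T = T₀ + (R/R₀ − 1)/α
T = 25 + (261/111 − 1)/0.0045 = 25 + (1.351)/0.0045 = 325 °C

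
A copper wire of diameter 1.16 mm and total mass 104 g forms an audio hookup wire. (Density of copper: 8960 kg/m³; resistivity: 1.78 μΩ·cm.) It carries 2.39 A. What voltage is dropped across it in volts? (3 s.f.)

0.442 V

ρ = 1.78 μΩ·cm = 1.78×10^-8 Ω·m
A = π(d/2)² = π(5.8000e-04 m)² = 1.0568e-06 m²
L = m/(density·A) = 0.104/(8960×1.0568e-06) = 10.98 m
R = ρL/A = (1.78×10^-8)(10.98)/(1.0568e-06) = 0.185 Ω
V = IR = 2.39 × 0.185 = 0.442 V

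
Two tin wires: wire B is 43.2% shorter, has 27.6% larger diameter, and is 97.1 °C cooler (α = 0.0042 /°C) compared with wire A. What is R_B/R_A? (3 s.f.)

0.207

R ∝ ρL/d² with ρ ∝ (1+αΔT), so R_B/R_A = (1 − 43.2/100) × (1 + 27.6/100)⁻² × (1 − 0.0042×97.1)
= 0.568 × 0.6142 × 0.5922 = 0.207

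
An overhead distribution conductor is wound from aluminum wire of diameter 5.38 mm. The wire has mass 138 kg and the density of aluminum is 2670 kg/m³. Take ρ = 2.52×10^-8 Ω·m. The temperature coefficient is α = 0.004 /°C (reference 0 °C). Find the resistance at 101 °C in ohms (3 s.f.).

3.54 Ω

A = π(d/2)² = π(2.6900e-03 m)² = 2.2733e-05 m²
L = m/(density·A) = 138/(2670×2.2733e-05) = 2274 m
R = ρL/A = (2.52×10^-8)(2274)/(2.2733e-05) = 2.52 Ω
R(101 °C) = 2.52 × (1 + 0.004×101) = 3.54 Ω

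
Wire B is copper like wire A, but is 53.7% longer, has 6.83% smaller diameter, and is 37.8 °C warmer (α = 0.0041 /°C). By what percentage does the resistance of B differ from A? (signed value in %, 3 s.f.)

105%

R ∝ ρL/d² with ρ ∝ (1+αΔT), so R_B/R_A = (1 + 53.7/100) × (1 − 6.83/100)⁻² × (1 + 0.0041×37.8)
= 1.537 × 1.152 × 1.155 = 2.045
(R_B − R_A)/R_A = 2.045 − 1 = 105%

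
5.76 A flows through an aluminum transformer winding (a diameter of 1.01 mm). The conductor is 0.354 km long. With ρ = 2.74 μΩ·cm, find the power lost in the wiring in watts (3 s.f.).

402 W

ρ = 2.74 μΩ·cm = 2.74×10^-8 Ω·m
A = π(d/2)² = π(5.0500e-04 m)² = 8.012e-07 m²
R = ρL/A = (2.74×10^-8)(354)/(8.012e-07) = 12.11 Ω
P = I²R = (5.76)² × 12.11 = 402 W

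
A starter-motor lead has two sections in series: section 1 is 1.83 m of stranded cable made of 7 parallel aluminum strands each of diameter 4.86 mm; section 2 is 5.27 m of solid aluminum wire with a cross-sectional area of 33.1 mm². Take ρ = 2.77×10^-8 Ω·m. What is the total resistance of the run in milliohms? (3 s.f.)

Section 1: A_strand = π(2.4300e-03)² = 1.855e-05 m²; R₁ = ρL/(N·A_s) = (2.77×10^-8)(1.83)/(7×1.855e-05) = 3.904×10^-4 Ω
Section 2: A = 33.1 mm² = 3.310e-05 m²
R₂ = (2.77×10^-8)(5.27)/(3.310e-05) = 0.00441 Ω
R = R₁ + R₂ = 4.80 mΩ

4.80 mΩ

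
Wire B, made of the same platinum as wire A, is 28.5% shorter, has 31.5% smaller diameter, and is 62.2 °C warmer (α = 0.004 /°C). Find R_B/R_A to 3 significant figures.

R ∝ ρL/d² with ρ ∝ (1+αΔT), so R_B/R_A = (1 − 28.5/100) × (1 − 31.5/100)⁻² × (1 + 0.004×62.2)
= 0.715 × 2.131 × 1.249 = 1.90

1.90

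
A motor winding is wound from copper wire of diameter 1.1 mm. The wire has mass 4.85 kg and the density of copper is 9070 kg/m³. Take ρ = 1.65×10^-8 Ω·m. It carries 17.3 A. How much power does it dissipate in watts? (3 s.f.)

A = π(d/2)² = π(5.5000e-04 m)² = 9.5033e-07 m²
L = m/(density·A) = 4.85/(9070×9.5033e-07) = 562.7 m
R = ρL/A = (1.65×10^-8)(562.7)/(9.5033e-07) = 9.769 Ω
P = I²R = (17.3)² × 9.769 = 2920 W

2920 W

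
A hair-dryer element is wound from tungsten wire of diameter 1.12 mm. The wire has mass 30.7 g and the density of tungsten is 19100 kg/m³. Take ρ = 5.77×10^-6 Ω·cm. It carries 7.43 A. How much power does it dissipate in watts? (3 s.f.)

ρ = 5.77×10^-6 Ω·cm = 5.77×10^-8 Ω·m
A = π(d/2)² = π(5.6000e-04 m)² = 9.8520e-07 m²
L = m/(density·A) = 0.0307/(19100×9.8520e-07) = 1.631 m
R = ρL/A = (5.77×10^-8)(1.631)/(9.8520e-07) = 0.09555 Ω
P = I²R = (7.43)² × 0.09555 = 5.27 W

5.27 W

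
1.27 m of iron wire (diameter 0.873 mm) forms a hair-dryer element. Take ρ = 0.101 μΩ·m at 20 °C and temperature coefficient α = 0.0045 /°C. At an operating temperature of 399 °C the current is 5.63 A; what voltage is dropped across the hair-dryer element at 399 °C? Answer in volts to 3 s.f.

ρ = 0.101 μΩ·m = 1.01×10^-7 Ω·m
A = π(d/2)² = π(4.3650e-04 m)² = 5.986e-07 m²
R₍20₎ = ρL/A = (1.01×10^-7)(1.27)/(5.986e-07) = 0.2143 Ω
R₍399₎ = R₍20₎(1 + αΔT) = 0.2143 × (1 + 0.0045×379) = 0.5798 Ω
V = IR = 5.63 × 0.5798 = 3.26 V

3.26 V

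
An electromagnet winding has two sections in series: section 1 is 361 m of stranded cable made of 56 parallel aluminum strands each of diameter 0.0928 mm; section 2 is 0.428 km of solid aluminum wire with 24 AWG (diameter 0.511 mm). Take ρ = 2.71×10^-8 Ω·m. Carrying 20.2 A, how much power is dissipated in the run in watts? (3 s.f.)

33600 W

Section 1: A_strand = π(4.6400e-05)² = 6.764e-09 m²; R₁ = ρL/(N·A_s) = (2.71×10^-8)(361)/(56×6.764e-09) = 25.83 Ω
Section 2: A = π(0.511/2 mm)² = π(2.5550e-04 m)² = 2.051e-07 m²
R₂ = (2.71×10^-8)(428)/(2.051e-07) = 56.56 Ω
R = R₁ + R₂ = 82.39 Ω
P = I²R = (20.2)² × 82.39 = 33600 W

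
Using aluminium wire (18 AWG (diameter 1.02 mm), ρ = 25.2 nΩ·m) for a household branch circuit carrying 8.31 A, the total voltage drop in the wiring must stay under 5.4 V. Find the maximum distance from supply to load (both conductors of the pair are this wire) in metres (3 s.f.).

ρ = 25.2 nΩ·m = 2.52×10^-8 Ω·m
A = π(1.02/2 mm)² = π(5.1000e-04 m)² = 8.171e-07 m²
L_max = V_max·A/(2·ρI) = (5.4)(8.171e-07)/(2×2.52×10^-8×8.31) = 10.5 m

10.5 m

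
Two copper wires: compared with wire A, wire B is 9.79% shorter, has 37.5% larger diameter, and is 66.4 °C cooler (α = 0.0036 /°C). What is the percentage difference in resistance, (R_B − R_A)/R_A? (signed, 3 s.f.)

R ∝ ρL/d² with ρ ∝ (1+αΔT), so R_B/R_A = (1 − 9.79/100) × (1 + 37.5/100)⁻² × (1 − 0.0036×66.4)
= 0.9021 × 0.5289 × 0.761 = 0.3631
(R_B − R_A)/R_A = 0.3631 − 1 = -63.7%

-63.7%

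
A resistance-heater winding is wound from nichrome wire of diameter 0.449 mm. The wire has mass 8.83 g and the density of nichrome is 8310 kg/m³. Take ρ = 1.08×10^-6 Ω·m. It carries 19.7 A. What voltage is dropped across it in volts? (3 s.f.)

A = π(d/2)² = π(2.2450e-04 m)² = 1.5834e-07 m²
L = m/(density·A) = 0.00883/(8310×1.5834e-07) = 6.711 m
R = ρL/A = (1.08×10^-6)(6.711)/(1.5834e-07) = 45.77 Ω
V = IR = 19.7 × 45.77 = 902 V

902 V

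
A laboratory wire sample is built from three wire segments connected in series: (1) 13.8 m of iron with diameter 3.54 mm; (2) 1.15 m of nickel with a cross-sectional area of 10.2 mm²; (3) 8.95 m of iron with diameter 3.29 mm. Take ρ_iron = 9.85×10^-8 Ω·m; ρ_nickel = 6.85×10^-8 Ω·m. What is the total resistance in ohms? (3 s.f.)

Seg 1: A = π(d/2)² = π(1.7700e-03 m)² = 9.842e-06 m²
R_1 = (9.85×10^-8)(13.8)/(9.842e-06) = 0.1381 Ω
Seg 2: A = 10.2 mm² = 1.020e-05 m²
R_2 = (6.85×10^-8)(1.15)/(1.020e-05) = 0.007723 Ω
Seg 3: A = π(d/2)² = π(1.6450e-03 m)² = 8.501e-06 m²
R_3 = (9.85×10^-8)(8.95)/(8.501e-06) = 0.1037 Ω
R_total = R_1 + R_2 + R_3 = 0.250 Ω

0.250 Ω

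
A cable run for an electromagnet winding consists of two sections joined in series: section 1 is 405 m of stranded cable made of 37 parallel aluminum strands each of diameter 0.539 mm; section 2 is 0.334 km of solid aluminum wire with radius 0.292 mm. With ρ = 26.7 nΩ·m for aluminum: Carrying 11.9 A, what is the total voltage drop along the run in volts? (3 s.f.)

ρ = 26.7 nΩ·m = 2.67×10^-8 Ω·m
Section 1: A_strand = π(2.6950e-04)² = 2.282e-07 m²; R₁ = ρL/(N·A_s) = (2.67×10^-8)(405)/(37×2.282e-07) = 1.281 Ω
Section 2: A = πr² = π(2.9200e-04 m)² = 2.679e-07 m²
R₂ = (2.67×10^-8)(334)/(2.679e-07) = 33.29 Ω
R = R₁ + R₂ = 34.57 Ω
V = IR = 11.9 × 34.57 = 411 V

411 V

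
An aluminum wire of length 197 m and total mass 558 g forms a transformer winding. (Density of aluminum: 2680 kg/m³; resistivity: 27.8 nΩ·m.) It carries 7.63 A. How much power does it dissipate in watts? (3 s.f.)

302 W

ρ = 27.8 nΩ·m = 2.78×10^-8 Ω·m
A = m/(density·L) = 0.558/(2680×197) = 1.0569e-06 m²
R = ρL/A = (2.78×10^-8)(197)/(1.0569e-06) = 5.182 Ω
P = I²R = (7.63)² × 5.182 = 302 W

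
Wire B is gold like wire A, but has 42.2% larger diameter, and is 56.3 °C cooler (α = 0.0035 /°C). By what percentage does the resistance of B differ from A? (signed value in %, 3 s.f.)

-60.3%

R ∝ ρL/d² with ρ ∝ (1+αΔT), so R_B/R_A = (1 + 42.2/100)⁻² × (1 − 0.0035×56.3)
= 0.4945 × 0.803 = 0.3971
(R_B − R_A)/R_A = 0.3971 − 1 = -60.3%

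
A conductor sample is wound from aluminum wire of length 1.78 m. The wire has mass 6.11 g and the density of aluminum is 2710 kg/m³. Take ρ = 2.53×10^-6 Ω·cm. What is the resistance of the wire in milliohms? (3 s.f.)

ρ = 2.53×10^-6 Ω·cm = 2.53×10^-8 Ω·m
A = m/(density·L) = 0.00611/(2710×1.78) = 1.2666e-06 m²
R = ρL/A = (2.53×10^-8)(1.78)/(1.2666e-06) = 35.6 mΩ

35.6 mΩ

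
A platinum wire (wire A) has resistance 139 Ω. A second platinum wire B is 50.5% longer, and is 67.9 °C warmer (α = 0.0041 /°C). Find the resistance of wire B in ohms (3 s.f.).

R ∝ ρL/d² with ρ ∝ (1+αΔT), so R_B/R_A = (1 + 50.5/100) × (1 + 0.0041×67.9)
= 1.505 × 1.278 = 1.924
R_B = 1.924 × 139 = 267 Ω

267 Ω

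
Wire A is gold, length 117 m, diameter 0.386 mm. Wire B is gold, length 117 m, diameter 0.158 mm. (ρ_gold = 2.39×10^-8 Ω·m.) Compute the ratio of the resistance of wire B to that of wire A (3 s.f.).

5.97

R ∝ ρL/d², so R_B/R_A = (d_A/d_B)²
= (0.386/0.158)² = 5.97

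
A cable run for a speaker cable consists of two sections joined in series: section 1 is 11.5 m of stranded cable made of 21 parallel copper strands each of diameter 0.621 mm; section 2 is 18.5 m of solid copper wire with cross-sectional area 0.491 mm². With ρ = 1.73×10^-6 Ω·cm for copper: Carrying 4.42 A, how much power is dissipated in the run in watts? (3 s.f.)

ρ = 1.73×10^-6 Ω·cm = 1.73×10^-8 Ω·m
Section 1: A_strand = π(3.1050e-04)² = 3.029e-07 m²; R₁ = ρL/(N·A_s) = (1.73×10^-8)(11.5)/(21×3.029e-07) = 0.03128 Ω
Section 2: A = 0.491 mm² = 4.910e-07 m²
R₂ = (1.73×10^-8)(18.5)/(4.910e-07) = 0.6518 Ω
R = R₁ + R₂ = 0.6831 Ω
P = I²R = (4.42)² × 0.6831 = 13.3 W

13.3 W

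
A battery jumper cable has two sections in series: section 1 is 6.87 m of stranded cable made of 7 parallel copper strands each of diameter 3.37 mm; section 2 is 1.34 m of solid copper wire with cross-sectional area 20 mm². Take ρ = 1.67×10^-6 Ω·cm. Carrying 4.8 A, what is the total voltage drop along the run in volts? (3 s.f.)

ρ = 1.67×10^-6 Ω·cm = 1.67×10^-8 Ω·m
Section 1: A_strand = π(1.6850e-03)² = 8.920e-06 m²; R₁ = ρL/(N·A_s) = (1.67×10^-8)(6.87)/(7×8.920e-06) = 0.001837 Ω
Section 2: A = 20 mm² = 2.000e-05 m²
R₂ = (1.67×10^-8)(1.34)/(2.000e-05) = 0.001119 Ω
R = R₁ + R₂ = 0.002956 Ω
V = IR = 4.8 × 0.002956 = 0.0142 V

0.0142 V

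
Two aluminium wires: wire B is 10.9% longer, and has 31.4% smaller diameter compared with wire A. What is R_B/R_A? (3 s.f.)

R ∝ L/d², so R_B/R_A = (1 + 10.9/100) × (1 − 31.4/100)⁻²
= 1.109 × 2.125 = 2.36

2.36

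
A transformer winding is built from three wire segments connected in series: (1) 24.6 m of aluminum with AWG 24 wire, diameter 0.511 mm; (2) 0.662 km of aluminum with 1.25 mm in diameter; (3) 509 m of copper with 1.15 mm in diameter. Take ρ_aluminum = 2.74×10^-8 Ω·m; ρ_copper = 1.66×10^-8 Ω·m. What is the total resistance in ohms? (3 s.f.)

26.2 Ω

Seg 1: A = π(0.511/2 mm)² = π(2.5550e-04 m)² = 2.051e-07 m²
R_1 = (2.74×10^-8)(24.6)/(2.051e-07) = 3.287 Ω
Seg 2: A = π(d/2)² = π(6.2500e-04 m)² = 1.227e-06 m²
R_2 = (2.74×10^-8)(662)/(1.227e-06) = 14.78 Ω
Seg 3: A = π(d/2)² = π(5.7500e-04 m)² = 1.039e-06 m²
R_3 = (1.66×10^-8)(509)/(1.039e-06) = 8.135 Ω
R_total = R_1 + R_2 + R_3 = 26.2 Ω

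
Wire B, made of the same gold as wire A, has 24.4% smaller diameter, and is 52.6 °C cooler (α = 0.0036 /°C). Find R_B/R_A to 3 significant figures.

1.42

R ∝ ρL/d² with ρ ∝ (1+αΔT), so R_B/R_A = (1 − 24.4/100)⁻² × (1 − 0.0036×52.6)
= 1.75 × 0.8106 = 1.42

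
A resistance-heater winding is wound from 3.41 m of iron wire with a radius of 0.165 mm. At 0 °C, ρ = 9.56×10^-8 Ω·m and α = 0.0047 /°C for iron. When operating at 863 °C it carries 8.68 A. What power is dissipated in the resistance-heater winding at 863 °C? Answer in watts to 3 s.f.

1450 W

A = πr² = π(1.6500e-04 m)² = 8.553e-08 m²
R₍0₎ = ρL/A = (9.56×10^-8)(3.41)/(8.553e-08) = 3.811 Ω
R₍863₎ = R₍0₎(1 + αΔT) = 3.811 × (1 + 0.0047×863) = 19.27 Ω
P = I²R = (8.68)² × 19.27 = 1450 W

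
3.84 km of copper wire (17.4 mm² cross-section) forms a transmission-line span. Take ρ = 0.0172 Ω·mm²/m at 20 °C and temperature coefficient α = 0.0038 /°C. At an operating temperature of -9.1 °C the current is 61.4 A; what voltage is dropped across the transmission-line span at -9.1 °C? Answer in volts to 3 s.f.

207 V

ρ = 0.0172 Ω·mm²/m = 1.72×10^-8 Ω·m
A = 17.4 mm² = 1.740e-05 m²
R₍20₎ = ρL/A = (1.72×10^-8)(3840)/(1.740e-05) = 3.796 Ω
R₍-9.1₎ = R₍20₎(1 + αΔT) = 3.796 × (1 + 0.0038×-29.1) = 3.376 Ω
V = IR = 61.4 × 3.376 = 207 V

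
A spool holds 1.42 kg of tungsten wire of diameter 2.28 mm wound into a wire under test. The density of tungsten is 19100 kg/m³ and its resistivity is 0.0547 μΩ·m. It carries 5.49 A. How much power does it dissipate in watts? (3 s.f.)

ρ = 0.0547 μΩ·m = 5.47×10^-8 Ω·m
A = π(d/2)² = π(1.1400e-03 m)² = 4.0828e-06 m²
L = m/(density·A) = 1.42/(19100×4.0828e-06) = 18.21 m
R = ρL/A = (5.47×10^-8)(18.21)/(4.0828e-06) = 0.244 Ω
P = I²R = (5.49)² × 0.244 = 7.35 W

7.35 W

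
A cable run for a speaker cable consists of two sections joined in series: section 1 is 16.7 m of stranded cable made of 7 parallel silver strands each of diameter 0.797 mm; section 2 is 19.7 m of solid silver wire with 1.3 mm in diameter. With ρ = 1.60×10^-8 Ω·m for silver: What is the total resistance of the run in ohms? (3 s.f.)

Section 1: A_strand = π(3.9850e-04)² = 4.989e-07 m²; R₁ = ρL/(N·A_s) = (1.60×10^-8)(16.7)/(7×4.989e-07) = 0.07651 Ω
Section 2: A = π(d/2)² = π(6.5000e-04 m)² = 1.327e-06 m²
R₂ = (1.60×10^-8)(19.7)/(1.327e-06) = 0.2375 Ω
R = R₁ + R₂ = 0.314 Ω

0.314 Ω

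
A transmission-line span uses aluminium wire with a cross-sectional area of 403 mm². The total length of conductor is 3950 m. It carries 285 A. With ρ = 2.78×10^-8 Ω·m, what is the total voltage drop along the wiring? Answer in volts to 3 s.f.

A = 403 mm² = 4.030e-04 m²
R = ρL/A = (2.78×10^-8)(3950)/(4.030e-04) = 0.2725 Ω
V = IR = 285 × 0.2725 = 77.7 V

77.7 V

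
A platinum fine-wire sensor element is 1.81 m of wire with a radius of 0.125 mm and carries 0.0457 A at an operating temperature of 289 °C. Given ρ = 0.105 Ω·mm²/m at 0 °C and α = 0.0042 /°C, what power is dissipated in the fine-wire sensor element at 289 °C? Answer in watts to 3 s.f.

0.0179 W

ρ = 0.105 Ω·mm²/m = 1.05×10^-7 Ω·m
A = πr² = π(1.2500e-04 m)² = 4.909e-08 m²
R₍0₎ = ρL/A = (1.05×10^-7)(1.81)/(4.909e-08) = 3.872 Ω
R₍289₎ = R₍0₎(1 + αΔT) = 3.872 × (1 + 0.0042×289) = 8.571 Ω
P = I²R = (0.0457)² × 8.571 = 0.0179 W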